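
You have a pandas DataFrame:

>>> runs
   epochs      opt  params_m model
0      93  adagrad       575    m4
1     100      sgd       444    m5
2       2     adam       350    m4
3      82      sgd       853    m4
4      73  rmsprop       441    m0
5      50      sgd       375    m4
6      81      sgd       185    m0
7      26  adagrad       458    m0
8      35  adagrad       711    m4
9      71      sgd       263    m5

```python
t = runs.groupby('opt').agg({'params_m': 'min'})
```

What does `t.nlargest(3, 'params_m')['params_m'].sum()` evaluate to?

1249

group by opt, min of params_m:
         params_m
opt              
adagrad       458
adam          350
rmsprop       441
sgd           185
take 3 rows with largest params_m:
         params_m
opt              
adagrad       458
rmsprop       441
adam          350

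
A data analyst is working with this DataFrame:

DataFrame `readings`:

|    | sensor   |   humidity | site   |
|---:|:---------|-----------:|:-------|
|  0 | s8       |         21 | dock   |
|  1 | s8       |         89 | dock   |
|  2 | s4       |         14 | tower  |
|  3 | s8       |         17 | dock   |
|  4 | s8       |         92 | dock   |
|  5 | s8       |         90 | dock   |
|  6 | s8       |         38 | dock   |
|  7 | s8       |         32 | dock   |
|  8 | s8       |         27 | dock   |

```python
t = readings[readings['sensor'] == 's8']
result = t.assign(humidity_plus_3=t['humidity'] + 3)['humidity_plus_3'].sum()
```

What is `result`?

filter rows where sensor == 's8':
  sensor  humidity  site
0     s8        21  dock
1     s8        89  dock
3     s8        17  dock
4     s8        92  dock
5     s8        90  dock
6     s8        38  dock
7     s8        32  dock
8     s8        27  dock
add column humidity_plus_3 = t['humidity'] + 3:
  sensor  humidity  site  humidity_plus_3
0     s8        21  dock               24
1     s8        89  dock               92
3     s8        17  dock               20
4     s8        92  dock               95
5     s8        90  dock               93
6     s8        38  dock               41
7     s8        32  dock               35
8     s8        27  dock               30

430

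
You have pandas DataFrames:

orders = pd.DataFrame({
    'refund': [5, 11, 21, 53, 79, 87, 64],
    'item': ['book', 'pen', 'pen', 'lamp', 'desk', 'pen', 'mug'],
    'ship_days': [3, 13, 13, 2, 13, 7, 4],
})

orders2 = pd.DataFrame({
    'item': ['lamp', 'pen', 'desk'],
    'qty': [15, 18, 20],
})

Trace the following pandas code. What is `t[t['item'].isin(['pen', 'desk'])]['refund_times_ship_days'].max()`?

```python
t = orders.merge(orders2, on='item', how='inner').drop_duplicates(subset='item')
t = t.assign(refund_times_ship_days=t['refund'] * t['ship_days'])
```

merge on 'item' (how='inner') → 5 rows:
   refund  item  ship_days  qty
0      11   pen         13   18
1      21   pen         13   18
2      53  lamp          2   15
3      79  desk         13   20
4      87   pen          7   18
drop duplicate item (keep=first):
   refund  item  ship_days  qty
0      11   pen         13   18
2      53  lamp          2   15
3      79  desk         13   20
add column refund_times_ship_days = t['refund'] * t['ship_days']:
   refund  item  ship_days  qty  refund_times_ship_days
0      11   pen         13   18                     143
2      53  lamp          2   15                     106
3      79  desk         13   20                    1027
filter rows where item in ['pen', 'desk']:
   refund  item  ship_days  qty  refund_times_ship_days
0      11   pen         13   18                     143
3      79  desk         13   20                    1027
The max of column 'refund_times_ship_days' is 1027.

1027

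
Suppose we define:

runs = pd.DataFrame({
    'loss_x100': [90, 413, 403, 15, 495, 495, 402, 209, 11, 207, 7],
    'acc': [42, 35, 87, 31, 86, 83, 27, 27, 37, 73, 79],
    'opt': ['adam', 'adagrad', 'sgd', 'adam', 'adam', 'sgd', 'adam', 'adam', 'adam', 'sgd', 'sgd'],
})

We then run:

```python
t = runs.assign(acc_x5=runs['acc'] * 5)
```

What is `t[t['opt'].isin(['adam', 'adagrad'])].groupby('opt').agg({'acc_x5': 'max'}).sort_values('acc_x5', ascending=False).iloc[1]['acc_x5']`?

add column acc_x5 = runs['acc'] * 5:
    loss_x100  acc      opt  acc_x5
0          90   42     adam     210
1         413   35  adagrad     175
2         403   87      sgd     435
3          15   31     adam     155
4         495   86     adam     430
5         495   83      sgd     415
6         402   27     adam     135
7         209   27     adam     135
8          11   37     adam     185
9         207   73      sgd     365
10          7   79      sgd     395
filter rows where opt in ['adam', 'adagrad']:
   loss_x100  acc      opt  acc_x5
0         90   42     adam     210
1        413   35  adagrad     175
3         15   31     adam     155
4        495   86     adam     430
6        402   27     adam     135
7        209   27     adam     135
8         11   37     adam     185
group by opt, max of acc_x5:
         acc_x5
opt            
adagrad     175
adam        430
sort by acc_x5 descending:
         acc_x5
opt            
adam        430
adagrad     175
Finally, value at position 1, column 'acc_x5' = 175.

175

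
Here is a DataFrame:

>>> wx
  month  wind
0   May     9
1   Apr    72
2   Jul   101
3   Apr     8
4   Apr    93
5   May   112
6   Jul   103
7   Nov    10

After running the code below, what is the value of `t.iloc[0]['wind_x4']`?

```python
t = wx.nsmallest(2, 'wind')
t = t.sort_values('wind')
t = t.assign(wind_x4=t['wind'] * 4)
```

32

take 2 rows with smallest wind:
  month  wind
3   Apr     8
0   May     9
sort by wind:
  month  wind
3   Apr     8
0   May     9
add column wind_x4 = t['wind'] * 4:
  month  wind  wind_x4
3   Apr     8       32
0   May     9       36
Finally, value at position 0, column 'wind_x4' = 32.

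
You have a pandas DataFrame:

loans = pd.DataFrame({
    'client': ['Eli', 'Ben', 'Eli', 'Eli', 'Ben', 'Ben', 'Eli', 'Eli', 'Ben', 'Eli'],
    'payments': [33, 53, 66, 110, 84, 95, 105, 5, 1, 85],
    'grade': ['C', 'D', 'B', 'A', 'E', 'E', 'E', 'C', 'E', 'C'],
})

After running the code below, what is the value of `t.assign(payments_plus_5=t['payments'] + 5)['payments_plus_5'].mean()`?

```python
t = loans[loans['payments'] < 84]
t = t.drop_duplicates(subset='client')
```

filter rows where payments < 84:
  client  payments grade
0    Eli        33     C
1    Ben        53     D
2    Eli        66     B
7    Eli         5     C
8    Ben         1     E
drop duplicate client (keep=first):
  client  payments grade
0    Eli        33     C
1    Ben        53     D
add column payments_plus_5 = t['payments'] + 5:
  client  payments grade  payments_plus_5
0    Eli        33     C               38
1    Ben        53     D               58
So mean() = 48.0.

48.0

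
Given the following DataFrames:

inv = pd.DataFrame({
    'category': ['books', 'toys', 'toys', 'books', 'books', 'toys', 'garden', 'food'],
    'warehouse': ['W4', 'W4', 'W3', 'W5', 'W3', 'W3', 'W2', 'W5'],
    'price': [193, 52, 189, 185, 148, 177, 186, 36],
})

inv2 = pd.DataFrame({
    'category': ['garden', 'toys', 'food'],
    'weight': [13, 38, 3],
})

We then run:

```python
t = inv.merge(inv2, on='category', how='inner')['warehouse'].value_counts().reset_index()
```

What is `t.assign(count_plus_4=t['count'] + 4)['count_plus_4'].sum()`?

21

merge on 'category' (how='inner') → 5 rows:
  category warehouse  price  weight
0     toys        W4     52      38
1     toys        W3    189      38
2     toys        W3    177      38
3   garden        W2    186      13
4     food        W5     36       3
value_counts of warehouse:
warehouse
W3    2
W4    1
W2    1
W5    1
Name: count, dtype: int64
reset_index():
  warehouse  count
0        W3      2
1        W4      1
2        W2      1
3        W5      1
add column count_plus_4 = t['count'] + 4:
  warehouse  count  count_plus_4
0        W3      2             6
1        W4      1             5
2        W2      1             5
3        W5      1             5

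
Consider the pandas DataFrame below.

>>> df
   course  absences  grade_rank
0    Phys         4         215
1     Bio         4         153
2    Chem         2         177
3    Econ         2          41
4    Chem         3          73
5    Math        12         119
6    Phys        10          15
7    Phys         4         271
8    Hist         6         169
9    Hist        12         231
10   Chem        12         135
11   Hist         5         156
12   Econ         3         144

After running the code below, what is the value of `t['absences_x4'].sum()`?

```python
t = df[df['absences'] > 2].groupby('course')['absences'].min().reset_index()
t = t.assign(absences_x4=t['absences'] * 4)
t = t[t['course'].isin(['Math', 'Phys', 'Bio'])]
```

filter rows where absences > 2:
   course  absences  grade_rank
0    Phys         4         215
1     Bio         4         153
4    Chem         3          73
5    Math        12         119
6    Phys        10          15
7    Phys         4         271
8    Hist         6         169
9    Hist        12         231
10   Chem        12         135
11   Hist         5         156
12   Econ         3         144
group by course, min of absences:
course
Bio      4
Chem     3
Econ     3
Hist     5
Math    12
Phys     4
Name: absences, dtype: int64
reset_index():
  course  absences
0    Bio         4
1   Chem         3
2   Econ         3
3   Hist         5
4   Math        12
5   Phys         4
add column absences_x4 = t['absences'] * 4:
  course  absences  absences_x4
0    Bio         4           16
1   Chem         3           12
2   Econ         3           12
3   Hist         5           20
4   Math        12           48
5   Phys         4           16
filter rows where course in ['Math', 'Phys', 'Bio']:
  course  absences  absences_x4
0    Bio         4           16
4   Math        12           48
5   Phys         4           16
So sum() = 80.

80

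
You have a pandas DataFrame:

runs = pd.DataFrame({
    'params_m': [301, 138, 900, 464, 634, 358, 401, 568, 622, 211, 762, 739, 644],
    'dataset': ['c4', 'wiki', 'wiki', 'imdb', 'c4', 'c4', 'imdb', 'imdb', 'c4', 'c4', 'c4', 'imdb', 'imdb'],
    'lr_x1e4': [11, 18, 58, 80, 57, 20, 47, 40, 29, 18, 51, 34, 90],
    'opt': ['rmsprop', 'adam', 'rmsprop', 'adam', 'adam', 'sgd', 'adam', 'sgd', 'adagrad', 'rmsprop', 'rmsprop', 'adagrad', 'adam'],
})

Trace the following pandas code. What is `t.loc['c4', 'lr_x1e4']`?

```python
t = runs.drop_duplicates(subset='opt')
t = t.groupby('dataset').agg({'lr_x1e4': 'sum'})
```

drop duplicate opt (keep=first):
   params_m dataset  lr_x1e4      opt
0       301      c4       11  rmsprop
1       138    wiki       18     adam
5       358      c4       20      sgd
8       622      c4       29  adagrad
group by dataset, sum of lr_x1e4:
         lr_x1e4
dataset         
c4            60
wiki          18
value at row 'c4', column 'lr_x1e4' → 60

60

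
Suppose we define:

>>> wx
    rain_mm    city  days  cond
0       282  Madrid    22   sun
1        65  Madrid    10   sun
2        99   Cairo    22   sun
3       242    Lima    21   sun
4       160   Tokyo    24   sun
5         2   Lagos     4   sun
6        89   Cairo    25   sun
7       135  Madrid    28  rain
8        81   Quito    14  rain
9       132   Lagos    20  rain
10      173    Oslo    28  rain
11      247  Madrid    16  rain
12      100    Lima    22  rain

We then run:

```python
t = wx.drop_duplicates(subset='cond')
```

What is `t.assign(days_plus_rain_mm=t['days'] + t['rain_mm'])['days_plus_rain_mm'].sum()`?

467

drop duplicate cond (keep=first):
   rain_mm    city  days  cond
0      282  Madrid    22   sun
7      135  Madrid    28  rain
add column days_plus_rain_mm = t['days'] + t['rain_mm']:
   rain_mm    city  days  cond  days_plus_rain_mm
0      282  Madrid    22   sun                304
7      135  Madrid    28  rain                163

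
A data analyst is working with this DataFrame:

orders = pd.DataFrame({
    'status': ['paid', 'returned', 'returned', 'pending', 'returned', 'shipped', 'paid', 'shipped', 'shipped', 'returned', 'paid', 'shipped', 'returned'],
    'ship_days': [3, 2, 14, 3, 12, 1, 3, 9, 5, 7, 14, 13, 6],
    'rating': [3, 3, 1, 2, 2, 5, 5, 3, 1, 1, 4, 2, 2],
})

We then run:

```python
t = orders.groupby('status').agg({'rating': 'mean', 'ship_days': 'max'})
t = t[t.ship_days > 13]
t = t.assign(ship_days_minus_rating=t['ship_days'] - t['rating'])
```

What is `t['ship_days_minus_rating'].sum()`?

22.2

group by status: mean(rating), max(ship_days):
          rating  ship_days
status                     
paid        4.00         14
pending     2.00          3
returned    1.80         14
shipped     2.75         13
filter rows where ship_days > 13:
          rating  ship_days
status                     
paid         4.0         14
returned     1.8         14
add column ship_days_minus_rating = t['ship_days'] - t['rating']:
          rating  ship_days  ship_days_minus_rating
status                                             
paid         4.0         14                    10.0
returned     1.8         14                    12.2
So sum() = 22.2.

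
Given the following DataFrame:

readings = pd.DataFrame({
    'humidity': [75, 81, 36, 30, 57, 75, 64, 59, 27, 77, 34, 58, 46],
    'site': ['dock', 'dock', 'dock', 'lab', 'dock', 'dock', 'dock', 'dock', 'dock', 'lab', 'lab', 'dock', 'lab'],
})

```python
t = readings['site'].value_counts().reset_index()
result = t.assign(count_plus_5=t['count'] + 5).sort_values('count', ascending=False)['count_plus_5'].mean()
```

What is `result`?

11.5

value_counts of site:
site
dock    9
lab     4
Name: count, dtype: int64
reset_index():
   site  count
0  dock      9
1   lab      4
add column count_plus_5 = t['count'] + 5:
   site  count  count_plus_5
0  dock      9            14
1   lab      4             9
sort by count descending:
   site  count  count_plus_5
0  dock      9            14
1   lab      4             9
Taking the mean of column 'count_plus_5' gives 11.5.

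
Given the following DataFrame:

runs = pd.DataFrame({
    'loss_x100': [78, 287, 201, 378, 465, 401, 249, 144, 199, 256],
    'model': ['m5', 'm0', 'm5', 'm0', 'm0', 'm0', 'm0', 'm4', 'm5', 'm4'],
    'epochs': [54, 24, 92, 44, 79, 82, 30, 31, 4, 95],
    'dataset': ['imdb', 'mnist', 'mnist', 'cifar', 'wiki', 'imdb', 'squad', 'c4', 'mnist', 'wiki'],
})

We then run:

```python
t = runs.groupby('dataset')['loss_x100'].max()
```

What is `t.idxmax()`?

group by dataset, max of loss_x100:
dataset
c4       144
cifar    378
imdb     401
mnist    287
squad    249
wiki     465
Name: loss_x100, dtype: int64
Then the label with the largest value: wiki

wiki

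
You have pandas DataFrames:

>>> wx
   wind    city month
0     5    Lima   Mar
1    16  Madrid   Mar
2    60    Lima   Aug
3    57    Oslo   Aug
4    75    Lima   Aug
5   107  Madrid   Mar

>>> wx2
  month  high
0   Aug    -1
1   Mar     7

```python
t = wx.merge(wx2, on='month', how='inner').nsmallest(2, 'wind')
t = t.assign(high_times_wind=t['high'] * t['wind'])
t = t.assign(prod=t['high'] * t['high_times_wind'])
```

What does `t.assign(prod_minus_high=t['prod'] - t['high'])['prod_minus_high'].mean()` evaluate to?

merge on 'month' (how='inner') → 6 rows:
   wind    city month  high
0     5    Lima   Mar     7
1    16  Madrid   Mar     7
2    60    Lima   Aug    -1
3    57    Oslo   Aug    -1
4    75    Lima   Aug    -1
5   107  Madrid   Mar     7
take 2 rows with smallest wind:
   wind    city month  high
0     5    Lima   Mar     7
1    16  Madrid   Mar     7
add column high_times_wind = t['high'] * t['wind']:
   wind    city month  high  high_times_wind
0     5    Lima   Mar     7               35
1    16  Madrid   Mar     7              112
add column prod = t['high'] * t['high_times_wind']:
   wind    city month  high  high_times_wind  prod
0     5    Lima   Mar     7               35   245
1    16  Madrid   Mar     7              112   784
add column prod_minus_high = t['prod'] - t['high']:
   wind    city month  high  high_times_wind  prod  prod_minus_high
0     5    Lima   Mar     7               35   245              238
1    16  Madrid   Mar     7              112   784              777
Finally, mean of column 'prod_minus_high' = 507.5.

507.5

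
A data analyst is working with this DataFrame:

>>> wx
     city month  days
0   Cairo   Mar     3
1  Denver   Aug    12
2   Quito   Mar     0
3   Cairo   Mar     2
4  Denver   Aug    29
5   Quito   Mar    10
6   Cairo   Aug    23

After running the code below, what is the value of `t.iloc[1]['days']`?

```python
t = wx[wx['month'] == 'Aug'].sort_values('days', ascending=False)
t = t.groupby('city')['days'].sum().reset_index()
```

filter rows where month == 'Aug':
     city month  days
1  Denver   Aug    12
4  Denver   Aug    29
6   Cairo   Aug    23
sort by days descending:
     city month  days
4  Denver   Aug    29
6   Cairo   Aug    23
1  Denver   Aug    12
group by city, sum of days:
city
Cairo     23
Denver    41
Name: days, dtype: int64
reset_index():
     city  days
0   Cairo    23
1  Denver    41
Taking the value at position 1, column 'days' gives 41.

41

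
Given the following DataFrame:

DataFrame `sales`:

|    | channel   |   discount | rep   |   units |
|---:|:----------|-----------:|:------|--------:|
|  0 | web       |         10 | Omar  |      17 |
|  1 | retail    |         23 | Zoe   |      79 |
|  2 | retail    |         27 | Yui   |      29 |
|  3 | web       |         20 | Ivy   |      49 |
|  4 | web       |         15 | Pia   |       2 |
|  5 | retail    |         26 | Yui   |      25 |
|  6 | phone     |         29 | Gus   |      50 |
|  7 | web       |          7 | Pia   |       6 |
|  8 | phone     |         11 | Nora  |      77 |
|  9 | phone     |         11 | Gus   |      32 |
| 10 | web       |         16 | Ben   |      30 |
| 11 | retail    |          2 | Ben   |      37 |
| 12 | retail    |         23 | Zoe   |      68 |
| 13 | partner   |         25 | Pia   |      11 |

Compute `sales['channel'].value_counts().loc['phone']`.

3

value_counts of channel:
channel
web        5
retail     5
phone      3
partner    1
Name: count, dtype: int64
The value at index 'phone' is 3.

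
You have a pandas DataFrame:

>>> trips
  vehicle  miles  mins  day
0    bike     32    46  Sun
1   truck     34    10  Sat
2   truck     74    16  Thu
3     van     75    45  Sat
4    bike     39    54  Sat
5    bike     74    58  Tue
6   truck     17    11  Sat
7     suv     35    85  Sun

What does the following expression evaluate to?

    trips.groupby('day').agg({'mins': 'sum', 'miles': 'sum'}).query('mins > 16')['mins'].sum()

group by day: sum(mins), sum(miles):
     mins  miles
day             
Sat   120    165
Sun   131     67
Thu    16     74
Tue    58     74
filter rows where mins > 16:
     mins  miles
day             
Sat   120    165
Sun   131     67
Tue    58     74
sum of column 'mins' → 309

309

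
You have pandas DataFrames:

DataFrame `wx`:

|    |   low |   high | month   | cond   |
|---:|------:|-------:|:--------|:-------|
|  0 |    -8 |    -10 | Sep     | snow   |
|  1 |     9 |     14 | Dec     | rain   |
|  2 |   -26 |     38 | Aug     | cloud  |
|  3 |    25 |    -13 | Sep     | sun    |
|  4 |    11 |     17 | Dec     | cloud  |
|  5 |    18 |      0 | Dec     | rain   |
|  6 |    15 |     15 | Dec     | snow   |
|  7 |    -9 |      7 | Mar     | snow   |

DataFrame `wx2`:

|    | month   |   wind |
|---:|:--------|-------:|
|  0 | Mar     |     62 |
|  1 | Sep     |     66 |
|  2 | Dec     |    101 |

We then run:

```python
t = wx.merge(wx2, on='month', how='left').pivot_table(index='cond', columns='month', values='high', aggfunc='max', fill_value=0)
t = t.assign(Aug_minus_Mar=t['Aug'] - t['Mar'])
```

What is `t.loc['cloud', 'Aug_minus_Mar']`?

merge on 'month' (how='left') → 8 rows:
   low  high month   cond   wind
0   -8   -10   Sep   snow   66.0
1    9    14   Dec   rain  101.0
2  -26    38   Aug  cloud    NaN
3   25   -13   Sep    sun   66.0
4   11    17   Dec  cloud  101.0
5   18     0   Dec   rain  101.0
6   15    15   Dec   snow  101.0
7   -9     7   Mar   snow   62.0
pivot: rows=cond, cols=month, max(high):
month  Aug  Dec  Mar  Sep
cond                     
cloud   38   17    0    0
rain     0   14    0    0
snow     0   15    7  -10
sun      0    0    0  -13
add column Aug_minus_Mar = t['Aug'] - t['Mar']:
month  Aug  Dec  Mar  Sep  Aug_minus_Mar
cond                                    
cloud   38   17    0    0             38
rain     0   14    0    0              0
snow     0   15    7  -10             -7
sun      0    0    0  -13              0

38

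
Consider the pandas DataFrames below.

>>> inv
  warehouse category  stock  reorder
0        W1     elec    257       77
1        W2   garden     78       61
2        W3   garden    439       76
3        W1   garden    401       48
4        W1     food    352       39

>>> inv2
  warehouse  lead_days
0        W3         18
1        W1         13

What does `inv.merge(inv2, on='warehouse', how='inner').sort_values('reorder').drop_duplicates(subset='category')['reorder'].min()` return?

merge on 'warehouse' (how='inner') → 4 rows:
  warehouse category  stock  reorder  lead_days
0        W1     elec    257       77         13
1        W3   garden    439       76         18
2        W1   garden    401       48         13
3        W1     food    352       39         13
sort by reorder:
  warehouse category  stock  reorder  lead_days
3        W1     food    352       39         13
2        W1   garden    401       48         13
1        W3   garden    439       76         18
0        W1     elec    257       77         13
drop duplicate category (keep=first):
  warehouse category  stock  reorder  lead_days
3        W1     food    352       39         13
2        W1   garden    401       48         13
0        W1     elec    257       77         13
Taking the min of column 'reorder' gives 39.

39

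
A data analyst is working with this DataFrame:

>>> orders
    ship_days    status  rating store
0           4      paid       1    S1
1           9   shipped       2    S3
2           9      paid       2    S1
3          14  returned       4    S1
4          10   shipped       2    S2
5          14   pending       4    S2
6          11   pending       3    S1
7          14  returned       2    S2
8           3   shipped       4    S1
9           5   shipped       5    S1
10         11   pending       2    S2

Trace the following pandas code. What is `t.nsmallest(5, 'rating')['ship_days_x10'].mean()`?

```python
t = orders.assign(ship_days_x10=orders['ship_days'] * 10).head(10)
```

92.0

add column ship_days_x10 = orders['ship_days'] * 10:
    ship_days    status  rating store  ship_days_x10
0           4      paid       1    S1             40
1           9   shipped       2    S3             90
2           9      paid       2    S1             90
3          14  returned       4    S1            140
4          10   shipped       2    S2            100
5          14   pending       4    S2            140
6          11   pending       3    S1            110
7          14  returned       2    S2            140
8           3   shipped       4    S1             30
9           5   shipped       5    S1             50
10         11   pending       2    S2            110
take first 10 rows:
   ship_days    status  rating store  ship_days_x10
0          4      paid       1    S1             40
1          9   shipped       2    S3             90
2          9      paid       2    S1             90
3         14  returned       4    S1            140
4         10   shipped       2    S2            100
5         14   pending       4    S2            140
6         11   pending       3    S1            110
7         14  returned       2    S2            140
8          3   shipped       4    S1             30
9          5   shipped       5    S1             50
take 5 rows with smallest rating:
   ship_days    status  rating store  ship_days_x10
0          4      paid       1    S1             40
1          9   shipped       2    S3             90
2          9      paid       2    S1             90
4         10   shipped       2    S2            100
7         14  returned       2    S2            140
Finally, mean of column 'ship_days_x10' = 92.0.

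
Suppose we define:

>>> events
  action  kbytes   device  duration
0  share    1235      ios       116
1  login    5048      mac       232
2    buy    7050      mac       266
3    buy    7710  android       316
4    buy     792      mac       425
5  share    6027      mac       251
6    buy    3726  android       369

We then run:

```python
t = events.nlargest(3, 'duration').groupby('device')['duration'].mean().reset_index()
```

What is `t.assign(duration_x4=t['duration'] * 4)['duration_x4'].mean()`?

take 3 rows with largest duration:
  action  kbytes   device  duration
4    buy     792      mac       425
6    buy    3726  android       369
3    buy    7710  android       316
group by device, mean of duration:
device
android    342.5
mac        425.0
Name: duration, dtype: float64
reset_index():
    device  duration
0  android     342.5
1      mac     425.0
add column duration_x4 = t['duration'] * 4:
    device  duration  duration_x4
0  android     342.5       1370.0
1      mac     425.0       1700.0
Finally, mean of column 'duration_x4' = 1535.0.

1535.0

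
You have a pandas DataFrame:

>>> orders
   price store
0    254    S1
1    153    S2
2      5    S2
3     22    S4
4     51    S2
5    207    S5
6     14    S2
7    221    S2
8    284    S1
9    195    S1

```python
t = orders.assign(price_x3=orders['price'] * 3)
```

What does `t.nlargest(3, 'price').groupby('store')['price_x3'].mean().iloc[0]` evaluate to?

add column price_x3 = orders['price'] * 3:
   price store  price_x3
0    254    S1       762
1    153    S2       459
2      5    S2        15
3     22    S4        66
4     51    S2       153
5    207    S5       621
6     14    S2        42
7    221    S2       663
8    284    S1       852
9    195    S1       585
take 3 rows with largest price:
   price store  price_x3
8    284    S1       852
0    254    S1       762
7    221    S2       663
group by store, mean of price_x3:
store
S1    807.0
S2    663.0
Name: price_x3, dtype: float64
Finally, value at position 0 = 807.0.

807.0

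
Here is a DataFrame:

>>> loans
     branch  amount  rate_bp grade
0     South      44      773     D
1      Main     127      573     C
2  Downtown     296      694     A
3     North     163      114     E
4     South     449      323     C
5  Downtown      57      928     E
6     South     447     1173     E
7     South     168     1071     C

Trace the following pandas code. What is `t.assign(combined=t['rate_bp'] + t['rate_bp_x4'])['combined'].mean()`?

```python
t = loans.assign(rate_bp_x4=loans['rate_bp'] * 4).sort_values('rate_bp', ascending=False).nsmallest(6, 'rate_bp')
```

add column rate_bp_x4 = loans['rate_bp'] * 4:
     branch  amount  rate_bp grade  rate_bp_x4
0     South      44      773     D        3092
1      Main     127      573     C        2292
2  Downtown     296      694     A        2776
3     North     163      114     E         456
4     South     449      323     C        1292
5  Downtown      57      928     E        3712
6     South     447     1173     E        4692
7     South     168     1071     C        4284
sort by rate_bp descending:
     branch  amount  rate_bp grade  rate_bp_x4
6     South     447     1173     E        4692
7     South     168     1071     C        4284
5  Downtown      57      928     E        3712
0     South      44      773     D        3092
2  Downtown     296      694     A        2776
1      Main     127      573     C        2292
4     South     449      323     C        1292
3     North     163      114     E         456
take 6 rows with smallest rate_bp:
     branch  amount  rate_bp grade  rate_bp_x4
3     North     163      114     E         456
4     South     449      323     C        1292
1      Main     127      573     C        2292
2  Downtown     296      694     A        2776
0     South      44      773     D        3092
5  Downtown      57      928     E        3712
add column combined = t['rate_bp'] + t['rate_bp_x4']:
     branch  amount  rate_bp grade  rate_bp_x4  combined
3     North     163      114     E         456       570
4     South     449      323     C        1292      1615
1      Main     127      573     C        2292      2865
2  Downtown     296      694     A        2776      3470
0     South      44      773     D        3092      3865
5  Downtown      57      928     E        3712      4640
Taking the mean of column 'combined' gives 2837.5.

2837.5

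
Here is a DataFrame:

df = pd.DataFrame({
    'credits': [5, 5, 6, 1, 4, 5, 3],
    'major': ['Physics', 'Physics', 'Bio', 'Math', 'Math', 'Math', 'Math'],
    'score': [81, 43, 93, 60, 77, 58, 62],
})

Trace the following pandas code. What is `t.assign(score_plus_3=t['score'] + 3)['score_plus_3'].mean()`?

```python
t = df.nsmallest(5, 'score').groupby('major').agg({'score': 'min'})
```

take 5 rows with smallest score:
   credits    major  score
1        5  Physics     43
5        5     Math     58
3        1     Math     60
6        3     Math     62
4        4     Math     77
group by major, min of score:
         score
major         
Math        58
Physics     43
add column score_plus_3 = t['score'] + 3:
         score  score_plus_3
major                       
Math        58            61
Physics     43            46
Hence 53.5.

53.5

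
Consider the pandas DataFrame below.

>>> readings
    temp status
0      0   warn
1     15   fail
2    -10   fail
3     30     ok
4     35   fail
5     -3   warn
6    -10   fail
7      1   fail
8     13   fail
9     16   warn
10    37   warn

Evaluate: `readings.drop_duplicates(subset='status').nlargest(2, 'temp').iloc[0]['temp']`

drop duplicate status (keep=first):
   temp status
0     0   warn
1    15   fail
3    30     ok
take 2 rows with largest temp:
   temp status
3    30     ok
1    15   fail

30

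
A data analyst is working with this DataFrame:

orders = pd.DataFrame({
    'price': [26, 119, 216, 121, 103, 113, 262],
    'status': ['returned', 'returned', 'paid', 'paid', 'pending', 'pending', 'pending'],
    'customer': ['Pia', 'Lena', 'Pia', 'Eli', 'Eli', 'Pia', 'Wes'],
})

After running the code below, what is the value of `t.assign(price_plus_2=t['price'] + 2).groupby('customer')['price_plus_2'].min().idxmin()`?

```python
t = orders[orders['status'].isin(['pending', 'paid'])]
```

Eli

filter rows where status in ['pending', 'paid']:
   price   status customer
2    216     paid      Pia
3    121     paid      Eli
4    103  pending      Eli
5    113  pending      Pia
6    262  pending      Wes
add column price_plus_2 = t['price'] + 2:
   price   status customer  price_plus_2
2    216     paid      Pia           218
3    121     paid      Eli           123
4    103  pending      Eli           105
5    113  pending      Pia           115
6    262  pending      Wes           264
group by customer, min of price_plus_2:
customer
Eli    105
Pia    115
Wes    264
Name: price_plus_2, dtype: int64
Hence Eli.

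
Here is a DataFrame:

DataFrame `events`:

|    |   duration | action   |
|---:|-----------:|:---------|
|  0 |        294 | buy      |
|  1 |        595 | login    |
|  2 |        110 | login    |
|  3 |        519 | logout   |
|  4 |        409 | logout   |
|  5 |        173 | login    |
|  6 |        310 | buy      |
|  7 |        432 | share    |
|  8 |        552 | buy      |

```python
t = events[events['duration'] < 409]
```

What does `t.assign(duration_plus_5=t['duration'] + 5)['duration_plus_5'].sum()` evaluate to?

907

filter rows where duration < 409:
   duration action
0       294    buy
2       110  login
5       173  login
6       310    buy
add column duration_plus_5 = t['duration'] + 5:
   duration action  duration_plus_5
0       294    buy              299
2       110  login              115
5       173  login              178
6       310    buy              315
sum of column 'duration_plus_5' → 907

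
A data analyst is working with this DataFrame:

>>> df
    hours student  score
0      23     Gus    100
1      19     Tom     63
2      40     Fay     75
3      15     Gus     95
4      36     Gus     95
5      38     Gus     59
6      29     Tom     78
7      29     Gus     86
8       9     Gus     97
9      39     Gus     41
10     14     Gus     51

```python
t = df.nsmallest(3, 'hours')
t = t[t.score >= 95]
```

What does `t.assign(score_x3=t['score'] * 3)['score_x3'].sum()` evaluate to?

take 3 rows with smallest hours:
    hours student  score
8       9     Gus     97
10     14     Gus     51
3      15     Gus     95
filter rows where score >= 95:
   hours student  score
8      9     Gus     97
3     15     Gus     95
add column score_x3 = t['score'] * 3:
   hours student  score  score_x3
8      9     Gus     97       291
3     15     Gus     95       285

576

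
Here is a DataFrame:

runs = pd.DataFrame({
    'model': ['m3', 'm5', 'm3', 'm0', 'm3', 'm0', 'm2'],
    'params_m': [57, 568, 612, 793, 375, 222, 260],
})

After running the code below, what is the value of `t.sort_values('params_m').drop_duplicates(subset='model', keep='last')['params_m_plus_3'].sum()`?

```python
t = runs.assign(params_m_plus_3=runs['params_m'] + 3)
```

add column params_m_plus_3 = runs['params_m'] + 3:
  model  params_m  params_m_plus_3
0    m3        57               60
1    m5       568              571
2    m3       612              615
3    m0       793              796
4    m3       375              378
5    m0       222              225
6    m2       260              263
sort by params_m:
  model  params_m  params_m_plus_3
0    m3        57               60
5    m0       222              225
6    m2       260              263
4    m3       375              378
1    m5       568              571
2    m3       612              615
3    m0       793              796
drop duplicate model (keep=last):
  model  params_m  params_m_plus_3
6    m2       260              263
1    m5       568              571
2    m3       612              615
3    m0       793              796
Then the sum of column 'params_m_plus_3': 2245

2245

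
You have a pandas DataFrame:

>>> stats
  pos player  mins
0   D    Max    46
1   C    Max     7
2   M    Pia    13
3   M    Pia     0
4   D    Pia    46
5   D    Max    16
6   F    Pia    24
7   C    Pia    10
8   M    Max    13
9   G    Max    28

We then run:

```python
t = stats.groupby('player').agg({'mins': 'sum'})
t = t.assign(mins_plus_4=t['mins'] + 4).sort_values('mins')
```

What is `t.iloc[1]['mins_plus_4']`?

group by player, sum of mins:
        mins
player      
Max      110
Pia       93
add column mins_plus_4 = t['mins'] + 4:
        mins  mins_plus_4
player                   
Max      110          114
Pia       93           97
sort by mins:
        mins  mins_plus_4
player                   
Pia       93           97
Max      110          114
Finally, value at position 1, column 'mins_plus_4' = 114.

114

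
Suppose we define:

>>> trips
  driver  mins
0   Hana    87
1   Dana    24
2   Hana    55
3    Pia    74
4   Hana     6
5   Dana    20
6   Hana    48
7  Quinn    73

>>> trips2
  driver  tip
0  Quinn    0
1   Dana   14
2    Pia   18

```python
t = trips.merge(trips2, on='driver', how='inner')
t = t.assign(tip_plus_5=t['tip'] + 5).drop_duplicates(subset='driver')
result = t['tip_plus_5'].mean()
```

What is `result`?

15.6666666667

merge on 'driver' (how='inner') → 4 rows:
  driver  mins  tip
0   Dana    24   14
1    Pia    74   18
2   Dana    20   14
3  Quinn    73    0
add column tip_plus_5 = t['tip'] + 5:
  driver  mins  tip  tip_plus_5
0   Dana    24   14          19
1    Pia    74   18          23
2   Dana    20   14          19
3  Quinn    73    0           5
drop duplicate driver (keep=first):
  driver  mins  tip  tip_plus_5
0   Dana    24   14          19
1    Pia    74   18          23
3  Quinn    73    0           5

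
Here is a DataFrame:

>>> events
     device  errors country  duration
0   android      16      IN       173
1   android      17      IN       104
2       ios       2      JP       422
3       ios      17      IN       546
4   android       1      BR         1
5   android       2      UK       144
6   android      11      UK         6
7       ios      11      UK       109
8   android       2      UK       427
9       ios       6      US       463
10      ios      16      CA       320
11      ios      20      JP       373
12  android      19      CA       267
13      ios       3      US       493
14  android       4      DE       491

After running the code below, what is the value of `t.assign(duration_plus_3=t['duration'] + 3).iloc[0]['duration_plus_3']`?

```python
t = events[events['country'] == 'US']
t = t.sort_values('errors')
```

filter rows where country == 'US':
   device  errors country  duration
9     ios       6      US       463
13    ios       3      US       493
sort by errors:
   device  errors country  duration
13    ios       3      US       493
9     ios       6      US       463
add column duration_plus_3 = t['duration'] + 3:
   device  errors country  duration  duration_plus_3
13    ios       3      US       493              496
9     ios       6      US       463              466
The value at position 0, column 'duration_plus_3' is 496.

496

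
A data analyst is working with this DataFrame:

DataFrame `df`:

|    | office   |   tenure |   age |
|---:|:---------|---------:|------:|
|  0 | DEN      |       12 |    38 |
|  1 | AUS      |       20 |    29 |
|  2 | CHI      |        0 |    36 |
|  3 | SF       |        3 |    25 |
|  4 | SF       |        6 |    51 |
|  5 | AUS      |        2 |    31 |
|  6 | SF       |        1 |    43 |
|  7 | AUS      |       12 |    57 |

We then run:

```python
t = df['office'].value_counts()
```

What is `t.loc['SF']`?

value_counts of office:
office
AUS    3
SF     3
DEN    1
CHI    1
Name: count, dtype: int64
Finally, value at index 'SF' = 3.

3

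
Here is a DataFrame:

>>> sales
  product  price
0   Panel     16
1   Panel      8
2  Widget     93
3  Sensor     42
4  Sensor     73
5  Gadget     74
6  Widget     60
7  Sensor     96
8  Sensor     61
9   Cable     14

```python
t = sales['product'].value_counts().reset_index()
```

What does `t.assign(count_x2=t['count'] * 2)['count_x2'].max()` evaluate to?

value_counts of product:
product
Sensor    4
Panel     2
Widget    2
Gadget    1
Cable     1
Name: count, dtype: int64
reset_index():
  product  count
0  Sensor      4
1   Panel      2
2  Widget      2
3  Gadget      1
4   Cable      1
add column count_x2 = t['count'] * 2:
  product  count  count_x2
0  Sensor      4         8
1   Panel      2         4
2  Widget      2         4
3  Gadget      1         2
4   Cable      1         2
Hence 8.

8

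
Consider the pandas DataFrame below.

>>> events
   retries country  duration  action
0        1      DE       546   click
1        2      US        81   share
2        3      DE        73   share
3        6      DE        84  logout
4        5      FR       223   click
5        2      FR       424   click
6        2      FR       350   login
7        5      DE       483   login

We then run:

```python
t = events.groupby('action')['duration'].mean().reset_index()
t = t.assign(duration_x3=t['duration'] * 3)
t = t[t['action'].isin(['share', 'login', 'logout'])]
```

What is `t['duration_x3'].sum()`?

group by action, mean of duration:
action
click     397.666667
login     416.500000
logout     84.000000
share      77.000000
Name: duration, dtype: float64
reset_index():
   action    duration
0   click  397.666667
1   login  416.500000
2  logout   84.000000
3   share   77.000000
add column duration_x3 = t['duration'] * 3:
   action    duration  duration_x3
0   click  397.666667       1193.0
1   login  416.500000       1249.5
2  logout   84.000000        252.0
3   share   77.000000        231.0
filter rows where action in ['share', 'login', 'logout']:
   action  duration  duration_x3
1   login     416.5       1249.5
2  logout      84.0        252.0
3   share      77.0        231.0

1732.5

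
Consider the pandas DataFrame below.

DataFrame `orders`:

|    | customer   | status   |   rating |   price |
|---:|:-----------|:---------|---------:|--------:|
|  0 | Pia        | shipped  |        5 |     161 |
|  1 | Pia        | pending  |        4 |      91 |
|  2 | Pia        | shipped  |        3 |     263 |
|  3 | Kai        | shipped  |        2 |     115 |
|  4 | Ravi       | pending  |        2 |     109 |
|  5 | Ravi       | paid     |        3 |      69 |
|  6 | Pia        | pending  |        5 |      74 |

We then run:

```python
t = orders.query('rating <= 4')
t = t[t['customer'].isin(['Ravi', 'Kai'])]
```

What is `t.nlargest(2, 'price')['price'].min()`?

109

filter rows where rating <= 4:
  customer   status  rating  price
1      Pia  pending       4     91
2      Pia  shipped       3    263
3      Kai  shipped       2    115
4     Ravi  pending       2    109
5     Ravi     paid       3     69
filter rows where customer in ['Ravi', 'Kai']:
  customer   status  rating  price
3      Kai  shipped       2    115
4     Ravi  pending       2    109
5     Ravi     paid       3     69
take 2 rows with largest price:
  customer   status  rating  price
3      Kai  shipped       2    115
4     Ravi  pending       2    109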